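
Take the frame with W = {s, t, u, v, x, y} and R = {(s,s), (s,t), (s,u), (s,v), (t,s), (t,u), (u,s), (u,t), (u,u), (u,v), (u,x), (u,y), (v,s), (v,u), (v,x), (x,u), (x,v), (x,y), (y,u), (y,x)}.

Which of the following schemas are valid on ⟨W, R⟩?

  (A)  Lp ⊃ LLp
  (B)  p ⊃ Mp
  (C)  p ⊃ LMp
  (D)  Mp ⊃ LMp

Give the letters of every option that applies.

R is not reflexive: not t R t.
R is symmetric: every R-edge is matched by its reverse.
R is not transitive: s R u and u R x but not s R x.
R is not euclidean: s R t and s R v but not t R v.
(A) axiom 4: valid iff R is transitive. R is not transitive — not valid.
(B) p ⊃ Mp is the dual of axiom T; it is valid on a frame exactly when R is reflexive. R is not reflexive, so not valid.
(C) p ⊃ LMp (axiom B) characterises the symmetric frames. R is symmetric — valid.
(D) Mp ⊃ LMp is axiom 5; it is valid on a frame exactly when R is euclidean. R is not euclidean, so not valid.

C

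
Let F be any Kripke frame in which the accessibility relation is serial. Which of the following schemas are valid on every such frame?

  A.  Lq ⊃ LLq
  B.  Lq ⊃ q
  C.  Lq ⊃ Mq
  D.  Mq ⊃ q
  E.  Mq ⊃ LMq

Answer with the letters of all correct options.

(A) Lq ⊃ LLq is axiom 4; it is valid on a frame exactly when R is transitive. Such an R need not be transitive, so not valid.
(B) Lq ⊃ q is axiom T, which corresponds to reflexivity. Such an R need not be reflexive — not valid.
(C) Lq ⊃ Mq (axiom D) characterises the serial frames. Every such R is serial — valid.
(D) Mq ⊃ q (the converse of T) corresponds to R being a subset of the identity. Such an R need not be a subset of the identity, so not valid.
(E) Mq ⊃ LMq is axiom 5; it is valid on a frame exactly when R is euclidean. Such an R need not be euclidean, so not valid.

C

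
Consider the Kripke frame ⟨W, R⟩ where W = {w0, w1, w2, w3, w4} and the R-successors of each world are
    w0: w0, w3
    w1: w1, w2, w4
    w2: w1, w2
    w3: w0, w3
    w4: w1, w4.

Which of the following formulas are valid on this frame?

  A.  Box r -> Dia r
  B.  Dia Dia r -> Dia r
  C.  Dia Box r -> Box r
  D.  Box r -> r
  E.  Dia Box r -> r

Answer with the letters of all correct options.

A, D, E

R is reflexive: each world relates to itself.
R is symmetric: every R-edge is matched by its reverse.
R is not transitive: w2 R w1 and w1 R w4 but not w2 R w4.
R is not euclidean: w1 R w2 and w1 R w4 but not w2 R w4.
R is serial: every world has an R-successor.
(A) Box r -> Dia r is axiom D, which corresponds to seriality. R is serial — valid.
(B) Dia Dia r -> Dia r is the dual of axiom 4; it is valid on a frame exactly when R is transitive. R is not transitive, so not valid.
(C) the dual of axiom 5: valid iff R is euclidean. R is not euclidean — not valid.
(D) Box r -> r is axiom T; it is valid on a frame exactly when R is reflexive. R is reflexive, so valid.
(E) Dia Box r -> r (the dual of axiom B) characterises the symmetric frames. R is symmetric — valid.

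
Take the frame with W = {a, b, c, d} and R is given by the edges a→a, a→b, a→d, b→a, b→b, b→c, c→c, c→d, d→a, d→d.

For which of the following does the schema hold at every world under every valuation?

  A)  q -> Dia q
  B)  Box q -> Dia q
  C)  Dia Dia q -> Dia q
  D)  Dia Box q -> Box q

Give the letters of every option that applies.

A, B

R is reflexive: each world relates to itself.
R is not transitive: a R b and b R c but not a R c.
R is not euclidean: a R b and a R d but not b R d.
R is serial: every world has an R-successor.
(A) q -> Dia q is the dual of axiom T; it is valid on a frame exactly when R is reflexive. R is reflexive, so valid.
(B) Box q -> Dia q is axiom D, which corresponds to seriality. R is serial — valid.
(C) Dia Dia q -> Dia q (the dual of axiom 4) characterises the transitive frames. R is not transitive — not valid.
(D) Dia Box q -> Box q (the dual of axiom 5) characterises the euclidean frames. R is not euclidean — not valid.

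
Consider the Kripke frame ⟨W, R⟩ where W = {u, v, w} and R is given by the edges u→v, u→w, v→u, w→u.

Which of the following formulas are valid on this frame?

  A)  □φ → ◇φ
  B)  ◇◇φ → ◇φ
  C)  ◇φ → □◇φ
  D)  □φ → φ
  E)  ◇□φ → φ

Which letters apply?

A, E

R is not reflexive: not u R u.
R is symmetric: every R-edge is matched by its reverse.
R is not transitive: u R v and v R u but not u R u.
R is not euclidean: u R v and u R w but not v R w.
R is serial: every world has an R-successor.
(A) axiom D: valid iff R is serial. R is serial — valid.
(B) ◇◇φ → ◇φ is the dual of axiom 4; it is valid on a frame exactly when R is transitive. R is not transitive, so not valid.
(C) ◇φ → □◇φ is axiom 5, which corresponds to the euclidean property. R is not euclidean — not valid.
(D) □φ → φ is axiom T, which corresponds to reflexivity. R is not reflexive — not valid.
(E) ◇□φ → φ is the dual of axiom B; it is valid on a frame exactly when R is symmetric. R is symmetric, so valid.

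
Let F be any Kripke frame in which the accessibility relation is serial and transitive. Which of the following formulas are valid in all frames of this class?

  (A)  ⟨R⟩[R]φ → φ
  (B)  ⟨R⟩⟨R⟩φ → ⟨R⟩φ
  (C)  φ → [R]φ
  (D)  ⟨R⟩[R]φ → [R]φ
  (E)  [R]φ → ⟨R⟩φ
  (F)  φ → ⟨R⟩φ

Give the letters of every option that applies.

B, E

(A) ⟨R⟩[R]φ → φ is the dual of axiom B; it is valid on a frame exactly when R is symmetric. Such an R need not be symmetric, so not valid.
(B) ⟨R⟩⟨R⟩φ → ⟨R⟩φ is the dual of axiom 4, which corresponds to transitivity. Every such R is transitive — valid.
(C) φ → [R]φ is equivalent to ◇p→p; it holds exactly when R ⊆ identity. Such an R need not be a subset of the identity — not valid.
(D) ⟨R⟩[R]φ → [R]φ is the dual of axiom 5, which corresponds to the euclidean property. Such an R need not be euclidean — not valid.
(E) [R]φ → ⟨R⟩φ is axiom D, which corresponds to seriality. Every such R is serial — valid.
(F) φ → ⟨R⟩φ is the dual of axiom T; it is valid on a frame exactly when R is reflexive. Such an R need not be reflexive, so not valid.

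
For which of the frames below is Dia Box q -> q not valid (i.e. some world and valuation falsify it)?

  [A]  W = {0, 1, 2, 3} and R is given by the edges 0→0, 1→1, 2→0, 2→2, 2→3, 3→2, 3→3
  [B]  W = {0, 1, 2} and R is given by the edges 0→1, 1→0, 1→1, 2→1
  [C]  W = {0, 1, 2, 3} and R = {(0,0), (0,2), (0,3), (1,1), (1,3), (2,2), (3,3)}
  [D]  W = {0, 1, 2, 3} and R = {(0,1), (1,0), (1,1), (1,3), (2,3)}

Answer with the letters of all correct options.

A, B, C, D

The schema Dia Box q -> q is the dual of axiom B; it is valid on a frame iff R is symmetric.
(A) R is not symmetric (2 R 0 but not 0 R 2), so the schema fails here.
(B) R is not symmetric (2 R 1 but not 1 R 2), so the schema fails here.
(C) R is not symmetric (0 R 2 but not 2 R 0), so the schema fails here.
(D) R is not symmetric (1 R 3 but not 3 R 1), so the schema fails here.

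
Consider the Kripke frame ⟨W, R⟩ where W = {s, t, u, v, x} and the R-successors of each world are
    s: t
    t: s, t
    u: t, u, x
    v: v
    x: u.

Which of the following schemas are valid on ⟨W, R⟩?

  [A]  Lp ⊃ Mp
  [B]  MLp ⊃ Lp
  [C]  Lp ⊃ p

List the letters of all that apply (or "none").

R is not reflexive: not s R s.
R is not euclidean: u R t and u R u but not t R u.
R is serial: every world has an R-successor.
(A) Lp ⊃ Mp is axiom D, which corresponds to seriality. R is serial — valid.
(B) MLp ⊃ Lp (the dual of axiom 5) characterises the euclidean frames. R is not euclidean — not valid.
(C) axiom T: valid iff R is reflexive. R is not reflexive — not valid.

A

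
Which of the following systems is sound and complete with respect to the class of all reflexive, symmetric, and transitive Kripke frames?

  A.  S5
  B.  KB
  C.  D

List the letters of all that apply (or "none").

(A) S5 is determined by exactly this class.
(B) KB is determined by the class of symmetric frames.
(C) D is determined by the class of serial frames.

A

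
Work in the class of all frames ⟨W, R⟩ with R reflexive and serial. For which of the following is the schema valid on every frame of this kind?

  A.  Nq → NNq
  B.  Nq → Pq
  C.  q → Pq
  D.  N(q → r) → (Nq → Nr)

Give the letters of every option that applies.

B, C, D

(A) axiom 4: valid iff R is transitive. Such an R need not be transitive — not valid.
(B) Nq → Pq is axiom D; it is valid on a frame exactly when R is serial. Every such R is serial, so valid.
(C) q → Pq is the dual of axiom T, which corresponds to reflexivity. Every such R is reflexive — valid.
(D) N(q → r) → (Nq → Nr) is axiom K, valid on every Kripke frame — valid.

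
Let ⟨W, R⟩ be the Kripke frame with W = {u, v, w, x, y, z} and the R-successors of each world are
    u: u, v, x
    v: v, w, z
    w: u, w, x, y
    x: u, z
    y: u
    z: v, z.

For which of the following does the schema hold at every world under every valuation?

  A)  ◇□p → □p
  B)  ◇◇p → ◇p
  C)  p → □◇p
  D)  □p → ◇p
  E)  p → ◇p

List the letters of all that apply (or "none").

R is not reflexive: not x R x.
R is not symmetric: u R v but not v R u.
R is not transitive: u R v and v R w but not u R w.
R is not euclidean: u R v and u R u but not v R u.
R is serial: every world has an R-successor.
(A) ◇□p → □p (the dual of axiom 5) characterises the euclidean frames. R is not euclidean — not valid.
(B) ◇◇p → ◇p is the dual of axiom 4, which corresponds to transitivity. R is not transitive — not valid.
(C) p → □◇p is axiom B, which corresponds to symmetry. R is not symmetric — not valid.
(D) □p → ◇p is axiom D; it is valid on a frame exactly when R is serial. R is serial, so valid.
(E) the dual of axiom T: valid iff R is reflexive. R is not reflexive — not valid.

D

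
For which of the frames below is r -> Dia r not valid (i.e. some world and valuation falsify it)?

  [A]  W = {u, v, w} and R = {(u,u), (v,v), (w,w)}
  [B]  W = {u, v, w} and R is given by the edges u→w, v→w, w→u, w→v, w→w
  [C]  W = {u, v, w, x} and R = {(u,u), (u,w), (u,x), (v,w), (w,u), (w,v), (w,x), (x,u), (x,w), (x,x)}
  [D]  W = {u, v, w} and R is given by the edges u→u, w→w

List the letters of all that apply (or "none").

The schema r -> Dia r is the dual of axiom T; it is valid on a frame iff R is reflexive.
(A) R is reflexive (each world relates to itself), so the schema is valid here.
(B) R is not reflexive (not u R u), so the schema fails here.
(C) R is not reflexive (not v R v), so the schema fails here.
(D) R is not reflexive (not v R v), so the schema fails here.

B, C, D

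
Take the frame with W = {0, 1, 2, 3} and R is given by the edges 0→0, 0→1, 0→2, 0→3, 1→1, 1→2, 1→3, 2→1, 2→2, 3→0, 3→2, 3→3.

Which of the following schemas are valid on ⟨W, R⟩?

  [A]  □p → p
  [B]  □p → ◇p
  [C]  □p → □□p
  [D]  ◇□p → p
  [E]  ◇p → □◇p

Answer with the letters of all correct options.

A, B

R is reflexive: each world relates to itself.
R is not symmetric: 0 R 1 but not 1 R 0.
R is not transitive: 1 R 3 and 3 R 0 but not 1 R 0.
R is not euclidean: 0 R 1 and 0 R 0 but not 1 R 0.
R is serial: every world has an R-successor.
(A) □p → p is axiom T, which corresponds to reflexivity. R is reflexive — valid.
(B) □p → ◇p is axiom D, which corresponds to seriality. R is serial — valid.
(C) □p → □□p (axiom 4) characterises the transitive frames. R is not transitive — not valid.
(D) ◇□p → p is the dual of axiom B, which corresponds to symmetry. R is not symmetric — not valid.
(E) ◇p → □◇p is axiom 5; it is valid on a frame exactly when R is euclidean. R is not euclidean, so not valid.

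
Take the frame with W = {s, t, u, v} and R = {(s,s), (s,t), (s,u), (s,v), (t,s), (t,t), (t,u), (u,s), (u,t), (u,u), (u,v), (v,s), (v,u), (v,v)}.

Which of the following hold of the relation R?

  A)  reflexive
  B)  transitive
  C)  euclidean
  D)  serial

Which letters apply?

A, D

(A) reflexive: each world relates to itself.
(B) not transitive: t R s and s R v but not t R v.
(C) not euclidean: s R t and s R v but not t R v.
(D) serial: every world has an R-successor.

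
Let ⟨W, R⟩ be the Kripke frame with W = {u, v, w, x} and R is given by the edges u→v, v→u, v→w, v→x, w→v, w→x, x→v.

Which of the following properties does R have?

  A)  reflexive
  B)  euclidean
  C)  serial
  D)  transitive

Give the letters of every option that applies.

(A) not reflexive: not u R u.
(B) not euclidean: v R u and v R w but not u R w.
(C) serial: every world has an R-successor.
(D) not transitive: u R v and v R u but not u R u.

C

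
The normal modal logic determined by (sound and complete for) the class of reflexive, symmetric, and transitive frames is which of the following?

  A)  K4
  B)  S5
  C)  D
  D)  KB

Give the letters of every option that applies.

B

(A) K4 is determined by the class of transitive frames.
(B) S5 is determined by exactly this class.
(C) D is determined by the class of serial frames.
(D) KB is determined by the class of symmetric frames.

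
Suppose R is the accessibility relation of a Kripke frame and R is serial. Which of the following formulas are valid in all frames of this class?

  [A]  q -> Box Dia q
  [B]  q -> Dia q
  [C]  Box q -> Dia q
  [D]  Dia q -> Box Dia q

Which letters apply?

(A) q -> Box Dia q is axiom B; it is valid on a frame exactly when R is symmetric. Such an R need not be symmetric, so not valid.
(B) the dual of axiom T: valid iff R is reflexive. Such an R need not be reflexive — not valid.
(C) Box q -> Dia q is axiom D, which corresponds to seriality. Every such R is serial — valid.
(D) axiom 5: valid iff R is euclidean. Such an R need not be euclidean — not valid.

C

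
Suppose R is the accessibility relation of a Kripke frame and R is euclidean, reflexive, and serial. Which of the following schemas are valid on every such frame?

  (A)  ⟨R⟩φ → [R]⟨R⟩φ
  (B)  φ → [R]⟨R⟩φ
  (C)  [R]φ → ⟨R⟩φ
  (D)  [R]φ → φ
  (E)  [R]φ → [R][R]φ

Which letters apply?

A, B, C, D, E

A relation that is euclidean, reflexive, and serial is also symmetric and transitive.
(A) axiom 5: valid iff R is euclidean. Every such R is euclidean — valid.
(B) φ → [R]⟨R⟩φ is axiom B, which corresponds to symmetry. Every such R is symmetric — valid.
(C) [R]φ → ⟨R⟩φ is axiom D, which corresponds to seriality. Every such R is serial — valid.
(D) axiom T: valid iff R is reflexive. Every such R is reflexive — valid.
(E) [R]φ → [R][R]φ is axiom 4; it is valid on a frame exactly when R is transitive. Every such R is transitive, so valid.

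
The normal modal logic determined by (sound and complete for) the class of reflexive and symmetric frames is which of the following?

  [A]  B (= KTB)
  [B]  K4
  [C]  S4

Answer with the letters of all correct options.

(A) B (= KTB) is determined by exactly this class.
(B) K4 is determined by the class of transitive frames.
(C) S4 is determined by the class of reflexive and transitive frames.

A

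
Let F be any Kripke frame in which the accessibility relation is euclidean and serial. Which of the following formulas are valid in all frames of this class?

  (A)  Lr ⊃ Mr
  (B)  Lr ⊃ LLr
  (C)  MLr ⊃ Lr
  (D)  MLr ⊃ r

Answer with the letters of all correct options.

A, C

(A) axiom D: valid iff R is serial. Every such R is serial — valid.
(B) Lr ⊃ LLr (axiom 4) characterises the transitive frames. Such an R need not be transitive — not valid.
(C) MLr ⊃ Lr (the dual of axiom 5) characterises the euclidean frames. Every such R is euclidean — valid.
(D) the dual of axiom B: valid iff R is symmetric. Such an R need not be symmetric — not valid.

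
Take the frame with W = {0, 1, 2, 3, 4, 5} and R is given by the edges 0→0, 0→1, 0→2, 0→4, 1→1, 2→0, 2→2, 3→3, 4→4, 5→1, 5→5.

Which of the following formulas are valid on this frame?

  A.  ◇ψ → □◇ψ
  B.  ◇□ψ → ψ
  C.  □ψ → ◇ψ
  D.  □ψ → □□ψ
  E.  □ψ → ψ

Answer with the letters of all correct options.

R is reflexive: each world relates to itself.
R is not symmetric: 0 R 1 but not 1 R 0.
R is not transitive: 2 R 0 and 0 R 1 but not 2 R 1.
R is not euclidean: 0 R 1 and 0 R 0 but not 1 R 0.
R is serial: every world has an R-successor.
(A) ◇ψ → □◇ψ is axiom 5, which corresponds to the euclidean property. R is not euclidean — not valid.
(B) the dual of axiom B: valid iff R is symmetric. R is not symmetric — not valid.
(C) □ψ → ◇ψ (axiom D) characterises the serial frames. R is serial — valid.
(D) □ψ → □□ψ is axiom 4; it is valid on a frame exactly when R is transitive. R is not transitive, so not valid.
(E) □ψ → ψ is axiom T, which corresponds to reflexivity. R is reflexive — valid.

C, E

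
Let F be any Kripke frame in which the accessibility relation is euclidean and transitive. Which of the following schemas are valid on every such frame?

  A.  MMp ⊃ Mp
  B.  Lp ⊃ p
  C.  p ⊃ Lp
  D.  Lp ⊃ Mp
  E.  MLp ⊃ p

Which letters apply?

(A) the dual of axiom 4: valid iff R is transitive. Every such R is transitive — valid.
(B) axiom T: valid iff R is reflexive. Such an R need not be reflexive — not valid.
(C) p ⊃ Lp is equivalent to ◇p→p; it holds exactly when R ⊆ identity. Such an R need not be a subset of the identity — not valid.
(D) Lp ⊃ Mp is axiom D; it is valid on a frame exactly when R is serial. Such an R need not be serial, so not valid.
(E) the dual of axiom B: valid iff R is symmetric. Such an R need not be symmetric — not valid.

A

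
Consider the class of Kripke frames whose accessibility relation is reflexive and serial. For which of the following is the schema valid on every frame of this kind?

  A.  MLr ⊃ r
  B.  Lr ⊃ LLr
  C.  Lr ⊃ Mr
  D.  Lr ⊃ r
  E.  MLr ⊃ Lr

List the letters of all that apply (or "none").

C, D

(A) the dual of axiom B: valid iff R is symmetric. Such an R need not be symmetric — not valid.
(B) Lr ⊃ LLr is axiom 4, which corresponds to transitivity. Such an R need not be transitive — not valid.
(C) Lr ⊃ Mr is axiom D; it is valid on a frame exactly when R is serial. Every such R is serial, so valid.
(D) axiom T: valid iff R is reflexive. Every such R is reflexive — valid.
(E) the dual of axiom 5: valid iff R is euclidean. Such an R need not be euclidean — not valid.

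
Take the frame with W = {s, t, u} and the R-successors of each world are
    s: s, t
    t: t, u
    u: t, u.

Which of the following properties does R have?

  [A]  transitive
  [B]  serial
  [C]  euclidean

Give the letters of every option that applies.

(A) not transitive: s R t and t R u but not s R u.
(B) serial: every world has an R-successor.
(C) not euclidean: s R t and s R s but not t R s.

B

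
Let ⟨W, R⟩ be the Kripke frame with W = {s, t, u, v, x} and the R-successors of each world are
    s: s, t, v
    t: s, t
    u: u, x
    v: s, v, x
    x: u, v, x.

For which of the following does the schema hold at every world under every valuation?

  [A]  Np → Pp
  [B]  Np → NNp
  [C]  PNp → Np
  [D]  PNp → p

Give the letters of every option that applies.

R is symmetric: every R-edge is matched by its reverse.
R is not transitive: s R v and v R x but not s R x.
R is not euclidean: s R t and s R v but not t R v.
R is serial: every world has an R-successor.
(A) Np → Pp is axiom D; it is valid on a frame exactly when R is serial. R is serial, so valid.
(B) Np → NNp is axiom 4, which corresponds to transitivity. R is not transitive — not valid.
(C) PNp → Np is the dual of axiom 5; it is valid on a frame exactly when R is euclidean. R is not euclidean, so not valid.
(D) PNp → p is the dual of axiom B, which corresponds to symmetry. R is symmetric — valid.

A, D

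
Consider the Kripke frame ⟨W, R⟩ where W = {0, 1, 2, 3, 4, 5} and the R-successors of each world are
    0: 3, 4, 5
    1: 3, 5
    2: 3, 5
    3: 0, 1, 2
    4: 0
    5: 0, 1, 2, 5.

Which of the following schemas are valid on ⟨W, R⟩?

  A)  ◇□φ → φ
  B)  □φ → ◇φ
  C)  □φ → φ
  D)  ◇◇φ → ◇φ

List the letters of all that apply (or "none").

A, B

R is not reflexive: not 0 R 0.
R is symmetric: every R-edge is matched by its reverse.
R is not transitive: 0 R 3 and 3 R 0 but not 0 R 0.
R is serial: every world has an R-successor.
(A) ◇□φ → φ is the dual of axiom B, which corresponds to symmetry. R is symmetric — valid.
(B) □φ → ◇φ is axiom D; it is valid on a frame exactly when R is serial. R is serial, so valid.
(C) □φ → φ is axiom T; it is valid on a frame exactly when R is reflexive. R is not reflexive, so not valid.
(D) the dual of axiom 4: valid iff R is transitive. R is not transitive — not valid.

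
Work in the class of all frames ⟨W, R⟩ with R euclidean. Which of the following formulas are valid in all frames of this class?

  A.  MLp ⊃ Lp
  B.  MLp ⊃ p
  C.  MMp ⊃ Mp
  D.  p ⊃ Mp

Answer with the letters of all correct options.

A

(A) the dual of axiom 5: valid iff R is euclidean. Every such R is euclidean — valid.
(B) MLp ⊃ p is the dual of axiom B, which corresponds to symmetry. Such an R need not be symmetric — not valid.
(C) MMp ⊃ Mp is the dual of axiom 4, which corresponds to transitivity. Such an R need not be transitive — not valid.
(D) p ⊃ Mp is the dual of axiom T, which corresponds to reflexivity. Such an R need not be reflexive — not valid.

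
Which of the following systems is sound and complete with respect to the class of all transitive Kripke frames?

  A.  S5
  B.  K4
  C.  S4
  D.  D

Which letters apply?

B

(A) S5 is determined by the class of reflexive, symmetric, and transitive frames.
(B) K4 is determined by exactly this class.
(C) S4 is determined by the class of reflexive and transitive frames.
(D) D is determined by the class of serial frames.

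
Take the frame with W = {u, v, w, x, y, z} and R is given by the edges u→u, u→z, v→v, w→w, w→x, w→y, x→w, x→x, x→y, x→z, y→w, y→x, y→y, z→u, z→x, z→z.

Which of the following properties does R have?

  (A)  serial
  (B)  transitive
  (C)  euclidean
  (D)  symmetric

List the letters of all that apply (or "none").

A, D

(A) serial: every world has an R-successor.
(B) not transitive: u R z and z R x but not u R x.
(C) not euclidean: x R w and x R z but not w R z.
(D) symmetric: every R-edge is matched by its reverse.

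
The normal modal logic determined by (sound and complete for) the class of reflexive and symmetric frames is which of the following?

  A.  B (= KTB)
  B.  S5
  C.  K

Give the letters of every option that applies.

(A) B (= KTB) is determined by exactly this class.
(B) S5 is determined by the class of reflexive, symmetric, and transitive frames.
(C) K is determined by the class of arbitrary frames.

A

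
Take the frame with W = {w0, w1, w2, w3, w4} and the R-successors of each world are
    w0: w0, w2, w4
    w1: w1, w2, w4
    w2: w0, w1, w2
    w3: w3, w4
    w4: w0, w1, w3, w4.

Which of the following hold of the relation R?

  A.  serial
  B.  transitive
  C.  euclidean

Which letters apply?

(A) serial: every world has an R-successor.
(B) not transitive: w0 R w2 and w2 R w1 but not w0 R w1.
(C) not euclidean: w0 R w2 and w0 R w4 but not w2 R w4.

A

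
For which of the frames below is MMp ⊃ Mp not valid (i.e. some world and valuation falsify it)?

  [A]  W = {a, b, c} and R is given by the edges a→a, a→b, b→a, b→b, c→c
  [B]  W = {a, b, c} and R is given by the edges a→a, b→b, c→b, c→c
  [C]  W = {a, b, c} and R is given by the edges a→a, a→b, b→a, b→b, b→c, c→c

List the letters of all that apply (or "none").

The schema MMp ⊃ Mp is the dual of axiom 4; it is valid on a frame iff R is transitive.
(A) R is transitive (R is closed under composition), so the schema is valid here.
(B) R is transitive (R is closed under composition), so the schema is valid here.
(C) R is not transitive (a R b and b R c but not a R c), so the schema fails here.

C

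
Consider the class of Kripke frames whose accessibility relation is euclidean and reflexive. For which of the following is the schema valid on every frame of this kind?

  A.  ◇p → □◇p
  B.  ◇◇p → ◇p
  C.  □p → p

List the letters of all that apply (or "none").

A, B, C

A reflexive euclidean relation is also symmetric (from wRw and wRv the euclidean condition gives vRw) and hence transitive; it is an equivalence relation.
(A) axiom 5: valid iff R is euclidean. Every such R is euclidean — valid.
(B) ◇◇p → ◇p is the dual of axiom 4, which corresponds to transitivity. Every such R is transitive — valid.
(C) axiom T: valid iff R is reflexive. Every such R is reflexive — valid.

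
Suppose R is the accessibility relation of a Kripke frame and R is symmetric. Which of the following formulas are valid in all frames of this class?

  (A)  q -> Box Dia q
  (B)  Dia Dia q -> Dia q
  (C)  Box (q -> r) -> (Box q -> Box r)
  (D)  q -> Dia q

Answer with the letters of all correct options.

A, C

(A) axiom B: valid iff R is symmetric. Every such R is symmetric — valid.
(B) Dia Dia q -> Dia q is the dual of axiom 4; it is valid on a frame exactly when R is transitive. Such an R need not be transitive, so not valid.
(C) Box (q -> r) -> (Box q -> Box r) is the K axiom; it holds on all frames — valid.
(D) q -> Dia q is the dual of axiom T; it is valid on a frame exactly when R is reflexive. Such an R need not be reflexive, so not valid.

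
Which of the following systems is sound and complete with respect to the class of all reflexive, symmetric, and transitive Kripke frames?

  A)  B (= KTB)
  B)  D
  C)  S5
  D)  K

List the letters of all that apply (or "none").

(A) B (= KTB) is determined by the class of reflexive and symmetric frames.
(B) D is determined by the class of serial frames.
(C) S5 is determined by exactly this class.
(D) K is determined by the class of arbitrary frames.

C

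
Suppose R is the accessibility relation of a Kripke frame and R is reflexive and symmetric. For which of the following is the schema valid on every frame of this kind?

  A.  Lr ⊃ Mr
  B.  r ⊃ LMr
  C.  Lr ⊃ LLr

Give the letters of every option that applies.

Reflexive relations are serial.
(A) Lr ⊃ Mr (axiom D) characterises the serial frames. Every such R is serial — valid.
(B) r ⊃ LMr is axiom B, which corresponds to symmetry. Every such R is symmetric — valid.
(C) Lr ⊃ LLr is axiom 4, which corresponds to transitivity. Such an R need not be transitive — not valid.

A, B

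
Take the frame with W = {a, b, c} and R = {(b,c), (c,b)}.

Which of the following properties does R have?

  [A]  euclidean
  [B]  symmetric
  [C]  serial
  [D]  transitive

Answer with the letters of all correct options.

B

(A) not euclidean: b R c and b R c but not c R c.
(B) symmetric: every R-edge is matched by its reverse.
(C) not serial: a has no R-successor.
(D) not transitive: b R c and c R b but not b R b.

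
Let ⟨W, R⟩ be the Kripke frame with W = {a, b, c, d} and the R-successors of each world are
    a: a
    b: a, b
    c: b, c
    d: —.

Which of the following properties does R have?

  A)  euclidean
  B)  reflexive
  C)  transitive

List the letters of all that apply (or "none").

(A) not euclidean: b R a and b R b but not a R b.
(B) not reflexive: not d R d.
(C) not transitive: c R b and b R a but not c R a.

none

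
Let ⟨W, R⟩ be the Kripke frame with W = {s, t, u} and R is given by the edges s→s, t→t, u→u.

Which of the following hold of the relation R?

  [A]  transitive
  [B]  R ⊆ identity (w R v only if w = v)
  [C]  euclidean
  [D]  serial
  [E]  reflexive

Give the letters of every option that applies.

(A) transitive: R is closed under composition.
(B) ⊆ identity: every R-edge is a self-loop.
(C) euclidean: any two R-successors of the same world are R-related.
(D) serial: every world has an R-successor.
(E) reflexive: each world relates to itself.

A, B, C, D, E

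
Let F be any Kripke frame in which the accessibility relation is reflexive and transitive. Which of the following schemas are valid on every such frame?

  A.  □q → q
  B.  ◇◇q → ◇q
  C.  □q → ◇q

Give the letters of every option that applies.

Reflexive relations are serial.
(A) □q → q is axiom T, which corresponds to reflexivity. Every such R is reflexive — valid.
(B) the dual of axiom 4: valid iff R is transitive. Every such R is transitive — valid.
(C) □q → ◇q is axiom D, which corresponds to seriality. Every such R is serial — valid.

A, B, C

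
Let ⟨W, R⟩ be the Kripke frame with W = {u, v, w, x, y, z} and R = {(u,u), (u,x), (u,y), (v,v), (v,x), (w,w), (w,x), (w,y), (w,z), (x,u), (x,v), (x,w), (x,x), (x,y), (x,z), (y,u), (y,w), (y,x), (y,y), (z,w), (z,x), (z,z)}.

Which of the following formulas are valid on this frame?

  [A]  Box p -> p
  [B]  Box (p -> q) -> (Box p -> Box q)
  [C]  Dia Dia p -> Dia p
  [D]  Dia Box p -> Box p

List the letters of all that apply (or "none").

R is reflexive: each world relates to itself.
R is not transitive: u R x and x R v but not u R v.
R is not euclidean: w R y and w R z but not y R z.
(A) axiom T: valid iff R is reflexive. R is reflexive — valid.
(B) this is just K, valid on every normal frame.
(C) Dia Dia p -> Dia p is the dual of axiom 4, which corresponds to transitivity. R is not transitive — not valid.
(D) Dia Box p -> Box p is the dual of axiom 5; it is valid on a frame exactly when R is euclidean. R is not euclidean, so not valid.

A, B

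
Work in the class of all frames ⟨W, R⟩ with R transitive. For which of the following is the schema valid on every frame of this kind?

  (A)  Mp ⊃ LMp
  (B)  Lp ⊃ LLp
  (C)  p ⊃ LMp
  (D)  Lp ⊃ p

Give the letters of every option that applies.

B

(A) Mp ⊃ LMp (axiom 5) characterises the euclidean frames. Such an R need not be euclidean — not valid.
(B) Lp ⊃ LLp is axiom 4, which corresponds to transitivity. Every such R is transitive — valid.
(C) p ⊃ LMp (axiom B) characterises the symmetric frames. Such an R need not be symmetric — not valid.
(D) Lp ⊃ p is axiom T, which corresponds to reflexivity. Such an R need not be reflexive — not valid.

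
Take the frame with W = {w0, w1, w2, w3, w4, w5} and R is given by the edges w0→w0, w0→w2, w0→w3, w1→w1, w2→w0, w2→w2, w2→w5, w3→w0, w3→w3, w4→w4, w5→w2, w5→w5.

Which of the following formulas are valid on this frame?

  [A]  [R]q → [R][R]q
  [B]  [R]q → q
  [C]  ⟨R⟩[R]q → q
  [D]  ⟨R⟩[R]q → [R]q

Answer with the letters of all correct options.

B, C

R is reflexive: each world relates to itself.
R is symmetric: every R-edge is matched by its reverse.
R is not transitive: w0 R w2 and w2 R w5 but not w0 R w5.
R is not euclidean: w0 R w2 and w0 R w3 but not w2 R w3.
(A) axiom 4: valid iff R is transitive. R is not transitive — not valid.
(B) [R]q → q (axiom T) characterises the reflexive frames. R is reflexive — valid.
(C) ⟨R⟩[R]q → q is the dual of axiom B; it is valid on a frame exactly when R is symmetric. R is symmetric, so valid.
(D) ⟨R⟩[R]q → [R]q is the dual of axiom 5; it is valid on a frame exactly when R is euclidean. R is not euclidean, so not valid.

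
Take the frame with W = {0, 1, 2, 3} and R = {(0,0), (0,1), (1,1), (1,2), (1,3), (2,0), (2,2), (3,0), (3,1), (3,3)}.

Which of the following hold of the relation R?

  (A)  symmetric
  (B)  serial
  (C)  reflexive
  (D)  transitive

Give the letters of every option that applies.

(A) not symmetric: 0 R 1 but not 1 R 0.
(B) serial: every world has an R-successor.
(C) reflexive: each world relates to itself.
(D) not transitive: 0 R 1 and 1 R 2 but not 0 R 2.

B, C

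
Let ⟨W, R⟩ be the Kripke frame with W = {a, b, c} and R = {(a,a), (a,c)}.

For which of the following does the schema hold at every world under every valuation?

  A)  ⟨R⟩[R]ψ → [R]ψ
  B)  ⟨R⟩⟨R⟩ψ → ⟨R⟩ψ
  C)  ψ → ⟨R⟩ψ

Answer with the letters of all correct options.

B

R is not reflexive: not b R b.
R is transitive: R is closed under composition.
R is not euclidean: a R c and a R a but not c R a.
(A) ⟨R⟩[R]ψ → [R]ψ (the dual of axiom 5) characterises the euclidean frames. R is not euclidean — not valid.
(B) the dual of axiom 4: valid iff R is transitive. R is transitive — valid.
(C) ψ → ⟨R⟩ψ is the dual of axiom T, which corresponds to reflexivity. R is not reflexive — not valid.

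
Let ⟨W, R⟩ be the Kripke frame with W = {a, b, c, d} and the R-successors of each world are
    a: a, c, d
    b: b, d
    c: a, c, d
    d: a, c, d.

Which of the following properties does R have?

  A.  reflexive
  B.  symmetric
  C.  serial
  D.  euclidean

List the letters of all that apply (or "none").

A, C

(A) reflexive: each world relates to itself.
(B) not symmetric: b R d but not d R b.
(C) serial: every world has an R-successor.
(D) not euclidean: b R d and b R b but not d R b.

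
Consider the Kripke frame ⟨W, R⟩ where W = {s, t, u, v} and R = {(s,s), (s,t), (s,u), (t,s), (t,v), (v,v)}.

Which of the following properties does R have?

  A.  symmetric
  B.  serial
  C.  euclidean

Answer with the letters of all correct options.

none

(A) not symmetric: s R u but not u R s.
(B) not serial: u has no R-successor.
(C) not euclidean: s R t and s R u but not t R u.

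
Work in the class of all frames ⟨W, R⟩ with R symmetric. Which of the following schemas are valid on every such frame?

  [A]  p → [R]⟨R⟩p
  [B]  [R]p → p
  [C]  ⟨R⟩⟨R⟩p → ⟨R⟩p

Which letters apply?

(A) p → [R]⟨R⟩p is axiom B; it is valid on a frame exactly when R is symmetric. Every such R is symmetric, so valid.
(B) [R]p → p is axiom T, which corresponds to reflexivity. Such an R need not be reflexive — not valid.
(C) ⟨R⟩⟨R⟩p → ⟨R⟩p is the dual of axiom 4; it is valid on a frame exactly when R is transitive. Such an R need not be transitive, so not valid.

A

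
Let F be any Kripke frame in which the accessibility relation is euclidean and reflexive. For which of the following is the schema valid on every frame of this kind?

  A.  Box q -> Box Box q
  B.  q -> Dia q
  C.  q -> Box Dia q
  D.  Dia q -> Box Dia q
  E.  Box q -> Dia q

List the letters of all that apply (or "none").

A, B, C, D, E

A reflexive euclidean relation is also symmetric (from wRw and wRv the euclidean condition gives vRw) and hence transitive; it is an equivalence relation.
(A) Box q -> Box Box q is axiom 4; it is valid on a frame exactly when R is transitive. Every such R is transitive, so valid.
(B) the dual of axiom T: valid iff R is reflexive. Every such R is reflexive — valid.
(C) q -> Box Dia q is axiom B; it is valid on a frame exactly when R is symmetric. Every such R is symmetric, so valid.
(D) Dia q -> Box Dia q (axiom 5) characterises the euclidean frames. Every such R is euclidean — valid.
(E) Box q -> Dia q (axiom D) characterises the serial frames. Every such R is serial — valid.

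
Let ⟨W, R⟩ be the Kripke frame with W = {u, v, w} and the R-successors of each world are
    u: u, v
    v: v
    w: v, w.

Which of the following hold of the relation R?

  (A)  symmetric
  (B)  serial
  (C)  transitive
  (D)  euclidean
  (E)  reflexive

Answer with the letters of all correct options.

(A) not symmetric: u R v but not v R u.
(B) serial: every world has an R-successor.
(C) transitive: R is closed under composition.
(D) not euclidean: u R v and u R u but not v R u.
(E) reflexive: each world relates to itself.

B, C, E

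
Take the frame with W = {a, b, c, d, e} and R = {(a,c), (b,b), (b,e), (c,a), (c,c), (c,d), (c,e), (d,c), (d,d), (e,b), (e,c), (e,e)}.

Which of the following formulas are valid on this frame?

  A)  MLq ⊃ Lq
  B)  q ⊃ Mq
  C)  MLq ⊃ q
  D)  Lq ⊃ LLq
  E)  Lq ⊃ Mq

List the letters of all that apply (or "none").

R is not reflexive: not a R a.
R is symmetric: every R-edge is matched by its reverse.
R is not transitive: a R c and c R a but not a R a.
R is not euclidean: c R a and c R d but not a R d.
R is serial: every world has an R-successor.
(A) MLq ⊃ Lq (the dual of axiom 5) characterises the euclidean frames. R is not euclidean — not valid.
(B) q ⊃ Mq is the dual of axiom T; it is valid on a frame exactly when R is reflexive. R is not reflexive, so not valid.
(C) MLq ⊃ q (the dual of axiom B) characterises the symmetric frames. R is symmetric — valid.
(D) Lq ⊃ LLq is axiom 4; it is valid on a frame exactly when R is transitive. R is not transitive, so not valid.
(E) Lq ⊃ Mq is axiom D; it is valid on a frame exactly when R is serial. R is serial, so valid.

C, E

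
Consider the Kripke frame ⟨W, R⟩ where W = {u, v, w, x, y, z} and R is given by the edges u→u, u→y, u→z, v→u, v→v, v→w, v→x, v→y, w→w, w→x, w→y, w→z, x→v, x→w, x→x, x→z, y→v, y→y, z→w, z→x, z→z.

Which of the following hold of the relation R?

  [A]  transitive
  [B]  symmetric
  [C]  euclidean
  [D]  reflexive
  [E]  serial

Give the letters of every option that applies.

D, E

(A) not transitive: u R y and y R v but not u R v.
(B) not symmetric: u R y but not y R u.
(C) not euclidean: u R y and u R u but not y R u.
(D) reflexive: each world relates to itself.
(E) serial: every world has an R-successor.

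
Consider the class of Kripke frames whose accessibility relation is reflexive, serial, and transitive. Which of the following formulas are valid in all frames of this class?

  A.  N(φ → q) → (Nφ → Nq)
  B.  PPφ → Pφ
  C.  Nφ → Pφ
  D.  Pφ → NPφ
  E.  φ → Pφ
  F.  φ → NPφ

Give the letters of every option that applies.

A, B, C, E

(A) N(φ → q) → (Nφ → Nq) is axiom K, valid on every Kripke frame — valid.
(B) PPφ → Pφ is the dual of axiom 4, which corresponds to transitivity. Every such R is transitive — valid.
(C) Nφ → Pφ is axiom D; it is valid on a frame exactly when R is serial. Every such R is serial, so valid.
(D) Pφ → NPφ (axiom 5) characterises the euclidean frames. Such an R need not be euclidean — not valid.
(E) φ → Pφ is the dual of axiom T, which corresponds to reflexivity. Every such R is reflexive — valid.
(F) φ → NPφ (axiom B) characterises the symmetric frames. Such an R need not be symmetric — not valid.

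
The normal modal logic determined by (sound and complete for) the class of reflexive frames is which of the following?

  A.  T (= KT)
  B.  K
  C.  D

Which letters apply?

A

(A) T (= KT) is determined by exactly this class.
(B) K is determined by the class of arbitrary frames.
(C) D is determined by the class of serial frames.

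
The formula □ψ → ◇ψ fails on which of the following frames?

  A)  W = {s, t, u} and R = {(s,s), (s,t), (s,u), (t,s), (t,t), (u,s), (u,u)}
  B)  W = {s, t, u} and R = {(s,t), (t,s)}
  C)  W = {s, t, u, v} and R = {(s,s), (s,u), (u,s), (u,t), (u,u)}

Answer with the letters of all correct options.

B, C

The schema □ψ → ◇ψ is axiom D; it is valid on a frame iff R is serial.
(A) R is serial (every world has an R-successor), so the schema is valid here.
(B) R is not serial (u has no R-successor), so the schema fails here.
(C) R is not serial (t has no R-successor), so the schema fails here.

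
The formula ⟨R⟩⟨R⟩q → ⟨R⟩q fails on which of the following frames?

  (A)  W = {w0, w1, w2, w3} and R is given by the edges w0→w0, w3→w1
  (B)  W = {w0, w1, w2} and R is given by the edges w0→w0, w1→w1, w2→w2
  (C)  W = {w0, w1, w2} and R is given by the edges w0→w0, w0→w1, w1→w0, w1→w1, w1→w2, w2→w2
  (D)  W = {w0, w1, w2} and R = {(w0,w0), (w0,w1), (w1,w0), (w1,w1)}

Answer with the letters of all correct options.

The schema ⟨R⟩⟨R⟩q → ⟨R⟩q is the dual of axiom 4; it is valid on a frame iff R is transitive.
(A) R is transitive (R is closed under composition), so the schema is valid here.
(B) R is transitive (R is closed under composition), so the schema is valid here.
(C) R is not transitive (w0 R w1 and w1 R w2 but not w0 R w2), so the schema fails here.
(D) R is transitive (R is closed under composition), so the schema is valid here.

C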